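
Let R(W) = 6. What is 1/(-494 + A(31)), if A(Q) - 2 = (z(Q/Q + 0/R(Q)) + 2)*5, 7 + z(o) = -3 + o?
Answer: -1/527 ≈ -0.0018975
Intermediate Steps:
z(o) = -10 + o (z(o) = -7 + (-3 + o) = -10 + o)
A(Q) = -33 (A(Q) = 2 + ((-10 + (Q/Q + 0/6)) + 2)*5 = 2 + ((-10 + (1 + 0*(⅙))) + 2)*5 = 2 + ((-10 + (1 + 0)) + 2)*5 = 2 + ((-10 + 1) + 2)*5 = 2 + (-9 + 2)*5 = 2 - 7*5 = 2 - 35 = -33)
1/(-494 + A(31)) = 1/(-494 - 33) = 1/(-527) = -1/527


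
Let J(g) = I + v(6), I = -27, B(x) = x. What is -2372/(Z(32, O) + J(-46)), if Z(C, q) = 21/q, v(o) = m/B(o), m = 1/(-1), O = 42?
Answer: 1779/20 ≈ 88.950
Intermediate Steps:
m = -1
v(o) = -1/o
J(g) = -163/6 (J(g) = -27 - 1/6 = -27 - 1*⅙ = -27 - ⅙ = -163/6)
-2372/(Z(32, O) + J(-46)) = -2372/(21/42 - 163/6) = -2372/(21*(1/42) - 163/6) = -2372/(½ - 163/6) = -2372/(-80/3) = -2372*(-3/80) = 1779/20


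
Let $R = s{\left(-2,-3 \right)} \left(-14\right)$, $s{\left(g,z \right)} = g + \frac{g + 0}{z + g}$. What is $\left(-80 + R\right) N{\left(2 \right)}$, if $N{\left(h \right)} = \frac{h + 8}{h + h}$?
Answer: $-144$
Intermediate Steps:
$s{\left(g,z \right)} = g + \frac{g}{g + z}$
$N{\left(h \right)} = \frac{8 + h}{2 h}$
$R = \frac{112}{5}$ ($R = - \frac{2 \left(1 - 2 - 3\right)}{-2 - 3} \left(-14\right) = \left(-2\right) \frac{1}{-5} \left(-4\right) \left(-14\right) = \left(-2\right) \left(- \frac{1}{5}\right) \left(-4\right) \left(-14\right) = \left(- \frac{8}{5}\right) \left(-14\right) = \frac{112}{5} \approx 22.4$)
$\left(-80 + R\right) N{\left(2 \right)} = \left(-80 + \frac{112}{5}\right) \frac{8 + 2}{2 \cdot 2} = - \frac{288 \cdot \frac{1}{2} \cdot \frac{1}{2} \cdot 10}{5} = \left(- \frac{288}{5}\right) \frac{5}{2} = -144$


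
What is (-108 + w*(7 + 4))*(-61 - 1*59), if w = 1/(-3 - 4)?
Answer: 92040/7 ≈ 13149.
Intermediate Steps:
w = -1/7 (w = 1/(-7) = -1/7 ≈ -0.14286)
(-108 + w*(7 + 4))*(-61 - 1*59) = (-108 - (7 + 4)/7)*(-61 - 1*59) = (-108 - 1/7*11)*(-61 - 59) = (-108 - 11/7)*(-120) = -767/7*(-120) = 92040/7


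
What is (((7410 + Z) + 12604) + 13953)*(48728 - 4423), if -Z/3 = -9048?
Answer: 2707522855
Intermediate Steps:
Z = 27144 (Z = -3*(-9048) = 27144)
(((7410 + Z) + 12604) + 13953)*(48728 - 4423) = (((7410 + 27144) + 12604) + 13953)*(48728 - 4423) = ((34554 + 12604) + 13953)*44305 = (47158 + 13953)*44305 = 61111*44305 = 2707522855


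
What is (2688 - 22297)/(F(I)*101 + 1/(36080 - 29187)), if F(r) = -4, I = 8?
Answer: 135164837/2784771 ≈ 48.537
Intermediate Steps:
(2688 - 22297)/(F(I)*101 + 1/(36080 - 29187)) = (2688 - 22297)/(-4*101 + 1/(36080 - 29187)) = -19609/(-404 + 1/6893) = -19609/(-2784771/6893) = -19609*(-6893/2784771) = 135164837/2784771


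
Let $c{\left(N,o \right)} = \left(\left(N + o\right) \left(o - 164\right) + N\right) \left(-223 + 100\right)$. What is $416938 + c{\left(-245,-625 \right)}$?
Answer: $-83983817$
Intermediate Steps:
$c{\left(N,o \right)} = - 123 N - 123 \left(-164 + o\right) \left(N + o\right)$ ($c{\left(N,o \right)} = \left(\left(N + o\right) \left(-164 + o\right) + N\right) \left(-123\right) = \left(\left(-164 + o\right) \left(N + o\right) + N\right) \left(-123\right) = \left(N + \left(-164 + o\right) \left(N + o\right)\right) \left(-123\right) = - 123 N - 123 \left(-164 + o\right) \left(N + o\right)$)
$416938 + c{\left(-245,-625 \right)} = 416938 + \left(- 123 \left(-625\right)^{2} + 20049 \left(-245\right) + 20172 \left(-625\right) - \left(-30135\right) \left(-625\right)\right) = 416938 - 84400755 = -83983817$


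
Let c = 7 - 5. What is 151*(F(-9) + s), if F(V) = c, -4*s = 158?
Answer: -11325/2 ≈ -5662.5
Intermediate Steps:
s = -79/2 (s = -¼*158 = -79/2 ≈ -39.500)
c = 2
F(V) = 2
151*(F(-9) + s) = 151*(2 - 79/2) = 151*(-75/2) = -11325/2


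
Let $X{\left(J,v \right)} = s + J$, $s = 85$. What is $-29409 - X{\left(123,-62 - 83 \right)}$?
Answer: $-29617$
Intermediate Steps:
$X{\left(J,v \right)} = 85 + J$
$-29409 - X{\left(123,-62 - 83 \right)} = -29409 - \left(85 + 123\right) = -29409 - 208 = -29617$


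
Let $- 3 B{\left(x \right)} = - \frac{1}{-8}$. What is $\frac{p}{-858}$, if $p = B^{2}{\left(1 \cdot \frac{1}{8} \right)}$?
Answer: $- \frac{1}{494208} \approx -2.0234 \cdot 10^{-6}$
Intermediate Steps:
$B{\left(x \right)} = - \frac{1}{24}$ ($B{\left(x \right)} = - \frac{\left(-1\right) \frac{1}{-8}}{3} = - \frac{\left(-1\right) \left(- \frac{1}{8}\right)}{3} = \left(- \frac{1}{3}\right) \frac{1}{8} = - \frac{1}{24}$)
$p = \frac{1}{576}$ ($p = \left(- \frac{1}{24}\right)^{2} = \frac{1}{576} \approx 0.0017361$)
$\frac{p}{-858} = \frac{1}{576 \left(-858\right)} = \frac{1}{576} \left(- \frac{1}{858}\right) = - \frac{1}{494208}$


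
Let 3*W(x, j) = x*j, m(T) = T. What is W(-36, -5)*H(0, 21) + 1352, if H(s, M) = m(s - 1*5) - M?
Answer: -208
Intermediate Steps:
H(s, M) = -5 + s - M (H(s, M) = (s - 1*5) - M = (s - 5) - M = (-5 + s) - M = -5 + s - M)
W(x, j) = j*x/3 (W(x, j) = (x*j)/3 = (j*x)/3 = j*x/3)
W(-36, -5)*H(0, 21) + 1352 = ((⅓)*(-5)*(-36))*(-5 + 0 - 1*21) + 1352 = 60*(-5 + 0 - 21) + 1352 = 60*(-26) + 1352 = -1560 + 1352 = -208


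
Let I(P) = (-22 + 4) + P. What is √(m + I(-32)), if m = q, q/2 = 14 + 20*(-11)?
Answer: I*√462 ≈ 21.494*I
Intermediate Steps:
I(P) = -18 + P
q = -412 (q = 2*(14 + 20*(-11)) = 2*(14 - 220) = 2*(-206) = -412)
m = -412
√(m + I(-32)) = √(-412 + (-18 - 32)) = √(-412 - 50) = √(-462) = I*√462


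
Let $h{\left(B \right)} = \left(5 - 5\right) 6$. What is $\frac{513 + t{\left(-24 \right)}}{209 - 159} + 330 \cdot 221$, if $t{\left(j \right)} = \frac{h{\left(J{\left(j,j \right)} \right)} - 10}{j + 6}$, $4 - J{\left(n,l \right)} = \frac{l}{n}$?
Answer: $\frac{16411561}{225} \approx 72940.0$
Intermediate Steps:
$J{\left(n,l \right)} = 4 - \frac{l}{n}$
$h{\left(B \right)} = 0$ ($h{\left(B \right)} = 0 \cdot 6 = 0$)
$t{\left(j \right)} = - \frac{10}{6 + j}$ ($t{\left(j \right)} = \frac{0 - 10}{j + 6} = - \frac{10}{6 + j}$)
$\frac{513 + t{\left(-24 \right)}}{209 - 159} + 330 \cdot 221 = \frac{513 - \frac{10}{6 - 24}}{209 - 159} + 330 \cdot 221 = \frac{513 - \frac{10}{-18}}{50} + 72930 = \left(513 - - \frac{5}{9}\right) \frac{1}{50} + 72930 = \left(513 + \frac{5}{9}\right) \frac{1}{50} + 72930 = \frac{4622}{9} \cdot \frac{1}{50} + 72930 = \frac{2311}{225} + 72930 = \frac{16411561}{225}$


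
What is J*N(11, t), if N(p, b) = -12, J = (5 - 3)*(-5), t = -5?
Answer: 120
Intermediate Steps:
J = -10 (J = 2*(-5) = -10)
J*N(11, t) = -10*(-12) = 120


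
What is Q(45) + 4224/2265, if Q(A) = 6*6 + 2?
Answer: 30098/755 ≈ 39.865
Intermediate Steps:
Q(A) = 38 (Q(A) = 36 + 2 = 38)
Q(45) + 4224/2265 = 38 + 4224/2265 = 38 + 4224*(1/2265) = 38 + 1408/755 = 30098/755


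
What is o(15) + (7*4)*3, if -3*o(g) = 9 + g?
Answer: 76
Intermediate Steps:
o(g) = -3 - g/3 (o(g) = -(9 + g)/3 = -3 - g/3)
o(15) + (7*4)*3 = (-3 - ⅓*15) + (7*4)*3 = (-3 - 5) + 28*3 = -8 + 84 = 76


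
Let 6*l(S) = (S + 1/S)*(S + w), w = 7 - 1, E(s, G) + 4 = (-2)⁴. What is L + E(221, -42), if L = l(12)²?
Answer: 21217/16 ≈ 1326.1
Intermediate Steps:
E(s, G) = 12 (E(s, G) = -4 + (-2)⁴ = -4 + 16 = 12)
w = 6
l(S) = (6 + S)*(S + 1/S)/6 (l(S) = ((S + 1/S)*(S + 6))/6 = ((S + 1/S)*(6 + S))/6 = ((6 + S)*(S + 1/S))/6 = (6 + S)*(S + 1/S)/6)
L = 21025/16 (L = (⅙ + 12 + 1/12 + (⅙)*12²)² = (⅙ + 12 + 1/12 + (⅙)*144)² = (⅙ + 12 + 1/12 + 24)² = (145/4)² = 21025/16 ≈ 1314.1)
L + E(221, -42) = 21025/16 + 12 = 21217/16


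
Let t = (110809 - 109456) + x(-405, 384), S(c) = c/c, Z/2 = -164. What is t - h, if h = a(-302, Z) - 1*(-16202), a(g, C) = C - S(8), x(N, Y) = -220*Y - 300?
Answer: -99300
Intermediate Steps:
Z = -328 (Z = 2*(-164) = -328)
S(c) = 1
x(N, Y) = -300 - 220*Y
t = -83427 (t = (110809 - 109456) + (-300 - 220*384) = 1353 + (-300 - 84480) = 1353 - 84780 = -83427)
a(g, C) = -1 + C (a(g, C) = C - 1*1 = C - 1 = -1 + C)
h = 15873 (h = (-1 - 328) - 1*(-16202) = -329 + 16202 = 15873)
t - h = -83427 - 1*15873 = -83427 - 15873 = -99300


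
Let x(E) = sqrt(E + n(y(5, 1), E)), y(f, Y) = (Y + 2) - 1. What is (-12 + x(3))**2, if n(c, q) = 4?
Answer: (12 - sqrt(7))**2 ≈ 87.502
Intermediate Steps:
y(f, Y) = 1 + Y (y(f, Y) = (2 + Y) - 1 = 1 + Y)
x(E) = sqrt(4 + E) (x(E) = sqrt(E + 4) = sqrt(4 + E))
(-12 + x(3))**2 = (-12 + sqrt(4 + 3))**2 = (-12 + sqrt(7))**2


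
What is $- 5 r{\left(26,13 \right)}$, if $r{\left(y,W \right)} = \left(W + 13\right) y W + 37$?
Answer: $-44125$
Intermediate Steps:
$r{\left(y,W \right)} = 37 + W y \left(13 + W\right)$ ($r{\left(y,W \right)} = \left(13 + W\right) y W + 37 = y \left(13 + W\right) W + 37 = W y \left(13 + W\right) + 37 = 37 + W y \left(13 + W\right)$)
$- 5 r{\left(26,13 \right)} = - 5 \left(37 + 26 \cdot 13^{2} + 13 \cdot 13 \cdot 26\right) = - 5 \left(37 + 26 \cdot 169 + 4394\right) = - 5 \left(37 + 4394 + 4394\right) = \left(-5\right) 8825 = -44125$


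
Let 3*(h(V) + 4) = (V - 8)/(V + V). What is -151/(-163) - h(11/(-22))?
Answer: 2047/978 ≈ 2.0930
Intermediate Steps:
h(V) = -4 + (-8 + V)/(6*V) (h(V) = -4 + ((V - 8)/(V + V))/3 = -4 + ((-8 + V)/((2*V)))/3 = -4 + ((-8 + V)*(1/(2*V)))/3 = -4 + ((-8 + V)/(2*V))/3 = -4 + (-8 + V)/(6*V))
-151/(-163) - h(11/(-22)) = -151/(-163) - (-8 - 253/(-22))/(6*(11/(-22))) = -151*(-1/163) - (-8 - 253*(-1)/22)/(6*(11*(-1/22))) = 151/163 - (-8 - 23*(-1/2))/(6*(-1/2)) = 151/163 - (-2)*(-8 + 23/2)/6 = 151/163 - (-2)*7/(6*2) = 151/163 - 1*(-7/6) = 151/163 + 7/6 = 2047/978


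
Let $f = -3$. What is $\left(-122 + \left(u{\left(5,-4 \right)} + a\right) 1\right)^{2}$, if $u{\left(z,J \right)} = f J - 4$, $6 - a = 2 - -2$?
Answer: $12544$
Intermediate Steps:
$a = 2$ ($a = 6 - \left(2 - -2\right) = 6 - \left(2 + 2\right) = 6 - 4 = 2$)
$u{\left(z,J \right)} = -4 - 3 J$ ($u{\left(z,J \right)} = - 3 J - 4 = -4 - 3 J$)
$\left(-122 + \left(u{\left(5,-4 \right)} + a\right) 1\right)^{2} = \left(-122 + \left(\left(-4 - -12\right) + 2\right) 1\right)^{2} = \left(-122 + \left(\left(-4 + 12\right) + 2\right) 1\right)^{2} = \left(-122 + \left(8 + 2\right) 1\right)^{2} = \left(-122 + 10 \cdot 1\right)^{2} = \left(-122 + 10\right)^{2} = \left(-112\right)^{2} = 12544$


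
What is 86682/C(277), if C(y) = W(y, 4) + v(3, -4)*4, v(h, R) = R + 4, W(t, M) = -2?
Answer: -43341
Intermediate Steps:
v(h, R) = 4 + R
C(y) = -2 (C(y) = -2 + (4 - 4)*4 = -2 + 0*4 = -2 + 0 = -2)
86682/C(277) = 86682/(-2) = 86682*(-1/2) = -43341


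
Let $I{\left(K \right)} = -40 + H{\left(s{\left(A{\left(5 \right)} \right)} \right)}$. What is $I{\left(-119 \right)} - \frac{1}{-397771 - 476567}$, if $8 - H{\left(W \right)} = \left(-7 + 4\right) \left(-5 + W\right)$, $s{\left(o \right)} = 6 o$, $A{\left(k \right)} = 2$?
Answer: $- \frac{9617717}{874338} \approx -11.0$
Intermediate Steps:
$H{\left(W \right)} = -7 + 3 W$ ($H{\left(W \right)} = 8 - \left(-7 + 4\right) \left(-5 + W\right) = 8 - - 3 \left(-5 + W\right) = 8 - \left(15 - 3 W\right) = 8 + \left(-15 + 3 W\right) = -7 + 3 W$)
$I{\left(K \right)} = -11$ ($I{\left(K \right)} = -40 - \left(7 - 3 \cdot 6 \cdot 2\right) = -40 + \left(-7 + 3 \cdot 12\right) = -40 + \left(-7 + 36\right) = -40 + 29 = -11$)
$I{\left(-119 \right)} - \frac{1}{-397771 - 476567} = -11 - \frac{1}{-397771 - 476567} = -11 - \frac{1}{-874338} = -11 - - \frac{1}{874338} = -11 + \frac{1}{874338} = - \frac{9617717}{874338}$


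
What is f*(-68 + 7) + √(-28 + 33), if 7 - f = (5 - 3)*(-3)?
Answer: -793 + √5 ≈ -790.76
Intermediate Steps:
f = 13 (f = 7 - (5 - 3)*(-3) = 7 - 2*(-3) = 7 - 1*(-6) = 7 + 6 = 13)
f*(-68 + 7) + √(-28 + 33) = 13*(-68 + 7) + √(-28 + 33) = 13*(-61) + √5 = -793 + √5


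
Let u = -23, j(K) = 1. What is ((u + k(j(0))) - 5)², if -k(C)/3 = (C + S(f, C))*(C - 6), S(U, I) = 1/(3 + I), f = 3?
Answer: 1369/16 ≈ 85.563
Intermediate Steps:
k(C) = -3*(-6 + C)*(C + 1/(3 + C)) (k(C) = -3*(C + 1/(3 + C))*(C - 6) = -3*(C + 1/(3 + C))*(-6 + C) = -3*(-6 + C)*(C + 1/(3 + C)))
((u + k(j(0))) - 5)² = ((-23 + 3*(6 - 1*1 + 1*(3 + 1)*(6 - 1*1))/(3 + 1)) - 5)² = ((-23 + 3*(6 - 1 + 1*4*(6 - 1))/4) - 5)² = ((-23 + 3*(¼)*(6 - 1 + 1*4*5)) - 5)² = ((-23 + 3*(¼)*(6 - 1 + 20)) - 5)² = ((-23 + 3*(¼)*25) - 5)² = ((-23 + 75/4) - 5)² = (-17/4 - 5)² = (-37/4)² = 1369/16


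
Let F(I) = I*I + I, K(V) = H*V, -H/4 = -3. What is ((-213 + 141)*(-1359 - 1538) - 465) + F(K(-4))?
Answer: 210375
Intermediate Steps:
H = 12 (H = -4*(-3) = 12)
K(V) = 12*V
F(I) = I + I**2 (F(I) = I**2 + I = I + I**2)
((-213 + 141)*(-1359 - 1538) - 465) + F(K(-4)) = ((-213 + 141)*(-1359 - 1538) - 465) + (12*(-4))*(1 + 12*(-4)) = (-72*(-2897) - 465) - 48*(1 - 48) = (208584 - 465) - 48*(-47) = 208119 + 2256 = 210375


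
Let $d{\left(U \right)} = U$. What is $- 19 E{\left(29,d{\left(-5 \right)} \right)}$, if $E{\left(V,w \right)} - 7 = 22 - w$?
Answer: $-646$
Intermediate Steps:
$E{\left(V,w \right)} = 29 - w$ ($E{\left(V,w \right)} = 7 - \left(-22 + w\right) = 29 - w$)
$- 19 E{\left(29,d{\left(-5 \right)} \right)} = - 19 \left(29 - -5\right) = - 19 \left(29 + 5\right) = \left(-19\right) 34 = -646$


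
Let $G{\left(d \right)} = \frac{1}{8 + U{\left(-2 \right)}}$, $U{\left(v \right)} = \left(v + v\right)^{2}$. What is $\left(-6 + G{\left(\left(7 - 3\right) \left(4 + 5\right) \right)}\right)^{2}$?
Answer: $\frac{20449}{576} \approx 35.502$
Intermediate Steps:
$U{\left(v \right)} = 4 v^{2}$ ($U{\left(v \right)} = \left(2 v\right)^{2} = 4 v^{2}$)
$G{\left(d \right)} = \frac{1}{24}$ ($G{\left(d \right)} = \frac{1}{8 + 4 \left(-2\right)^{2}} = \frac{1}{8 + 4 \cdot 4} = \frac{1}{8 + 16} = \frac{1}{24}$)
$\left(-6 + G{\left(\left(7 - 3\right) \left(4 + 5\right) \right)}\right)^{2} = \left(-6 + \frac{1}{24}\right)^{2} = \left(- \frac{143}{24}\right)^{2} = \frac{20449}{576}$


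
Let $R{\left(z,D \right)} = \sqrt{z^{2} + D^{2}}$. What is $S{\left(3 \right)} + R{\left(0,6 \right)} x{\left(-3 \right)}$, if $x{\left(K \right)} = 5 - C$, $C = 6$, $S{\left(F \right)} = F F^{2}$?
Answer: $21$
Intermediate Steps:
$S{\left(F \right)} = F^{3}$
$x{\left(K \right)} = -1$ ($x{\left(K \right)} = 5 - 6 = -1$)
$R{\left(z,D \right)} = \sqrt{D^{2} + z^{2}}$
$S{\left(3 \right)} + R{\left(0,6 \right)} x{\left(-3 \right)} = 3^{3} + \sqrt{6^{2} + 0^{2}} \left(-1\right) = 27 + \sqrt{36 + 0} \left(-1\right) = 27 + \sqrt{36} \left(-1\right) = 27 + 6 \left(-1\right) = 27 - 6 = 21$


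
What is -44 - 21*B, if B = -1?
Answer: -23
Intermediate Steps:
-44 - 21*B = -44 - 21*(-1) = -44 + 21 = -23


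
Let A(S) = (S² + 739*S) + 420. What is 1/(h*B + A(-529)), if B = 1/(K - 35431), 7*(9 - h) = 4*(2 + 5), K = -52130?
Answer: -87561/9690375875 ≈ -9.0359e-6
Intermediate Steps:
h = 5 (h = 9 - 4*(2 + 5)/7 = 9 - 4*7/7 = 9 - ⅐*28 = 9 - 4 = 5)
B = -1/87561 (B = 1/(-52130 - 35431) = 1/(-87561) = -1/87561 ≈ -1.1421e-5)
A(S) = 420 + S² + 739*S
1/(h*B + A(-529)) = 1/(5*(-1/87561) + (420 + (-529)² + 739*(-529))) = 1/(-5/87561 + (420 + 279841 - 390931)) = 1/(-5/87561 - 110670) = 1/(-9690375875/87561) = -87561/9690375875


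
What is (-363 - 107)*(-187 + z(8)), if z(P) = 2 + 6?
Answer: 84130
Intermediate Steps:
z(P) = 8
(-363 - 107)*(-187 + z(8)) = (-363 - 107)*(-187 + 8) = -470*(-179) = 84130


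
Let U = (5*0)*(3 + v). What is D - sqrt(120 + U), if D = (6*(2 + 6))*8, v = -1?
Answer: 384 - 2*sqrt(30) ≈ 373.05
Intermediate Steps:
U = 0 (U = (5*0)*(3 - 1) = 0*2 = 0)
D = 384 (D = (6*8)*8 = 48*8 = 384)
D - sqrt(120 + U) = 384 - sqrt(120 + 0) = 384 - sqrt(120) = 384 - 2*sqrt(30)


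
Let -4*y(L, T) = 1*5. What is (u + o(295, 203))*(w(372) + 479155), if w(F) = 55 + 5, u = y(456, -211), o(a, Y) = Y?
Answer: 386726505/4 ≈ 9.6682e+7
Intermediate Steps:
y(L, T) = -5/4
u = -5/4 ≈ -1.2500
w(F) = 60
(u + o(295, 203))*(w(372) + 479155) = (-5/4 + 203)*(60 + 479155) = (807/4)*479215 = 386726505/4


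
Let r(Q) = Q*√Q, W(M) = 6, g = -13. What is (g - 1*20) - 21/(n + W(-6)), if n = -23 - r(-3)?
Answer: -10071/316 + 63*I*√3/316 ≈ -31.87 + 0.34531*I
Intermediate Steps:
r(Q) = Q^(3/2)
n = -23 + 3*I*√3 (n = -23 - (-3)^(3/2) = -23 - (-3)*I*√3 = -23 + 3*I*√3 ≈ -23.0 + 5.1962*I)
(g - 1*20) - 21/(n + W(-6)) = (-13 - 1*20) - 21/((-23 + 3*I*√3) + 6) = (-13 - 20) - 21/(-17 + 3*I*√3) = -33 - 21/(-17 + 3*I*√3)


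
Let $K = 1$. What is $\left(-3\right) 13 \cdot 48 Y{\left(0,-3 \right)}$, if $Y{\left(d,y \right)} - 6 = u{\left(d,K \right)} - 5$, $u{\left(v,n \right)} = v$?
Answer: $-1872$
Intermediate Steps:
$Y{\left(d,y \right)} = 1 + d$ ($Y{\left(d,y \right)} = 6 + \left(d - 5\right) = 6 + \left(-5 + d\right) = 1 + d$)
$\left(-3\right) 13 \cdot 48 Y{\left(0,-3 \right)} = \left(-3\right) 13 \cdot 48 \left(1 + 0\right) = \left(-39\right) 48 \cdot 1 = \left(-1872\right) 1 = -1872$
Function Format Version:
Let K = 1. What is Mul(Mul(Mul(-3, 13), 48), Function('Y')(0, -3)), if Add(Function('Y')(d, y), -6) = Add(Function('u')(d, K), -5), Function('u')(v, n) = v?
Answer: -1872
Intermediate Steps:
Function('Y')(d, y) = Add(1, d) (Function('Y')(d, y) = Add(6, Add(d, -5)) = Add(6, Add(-5, d)) = Add(1, d))
Mul(Mul(Mul(-3, 13), 48), Function('Y')(0, -3)) = Mul(Mul(Mul(-3, 13), 48), Add(1, 0)) = Mul(Mul(-39, 48), 1) = Mul(-1872, 1) = -1872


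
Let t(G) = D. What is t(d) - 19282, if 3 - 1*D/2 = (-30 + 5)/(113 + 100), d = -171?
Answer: -4105738/213 ≈ -19276.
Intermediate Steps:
D = 1328/213 (D = 6 - 2*(-30 + 5)/(113 + 100) = 6 - (-50)/213 = 6 - 2*(-25/213) = 6 + 50/213 = 1328/213 ≈ 6.2347)
t(G) = 1328/213
t(d) - 19282 = 1328/213 - 19282 = -4105738/213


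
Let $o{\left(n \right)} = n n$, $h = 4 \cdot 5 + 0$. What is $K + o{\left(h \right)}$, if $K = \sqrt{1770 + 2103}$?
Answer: $400 + \sqrt{3873} \approx 462.23$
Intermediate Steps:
$K = \sqrt{3873} \approx 62.233$
$h = 20$ ($h = 20 + 0 = 20$)
$o{\left(n \right)} = n^{2}$
$K + o{\left(h \right)} = \sqrt{3873} + 20^{2} = \sqrt{3873} + 400 = 400 + \sqrt{3873}$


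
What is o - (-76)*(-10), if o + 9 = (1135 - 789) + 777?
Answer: 354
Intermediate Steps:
o = 1114 (o = -9 + ((1135 - 789) + 777) = -9 + (346 + 777) = -9 + 1123 = 1114)
o - (-76)*(-10) = 1114 - (-76)*(-10) = 1114 - 1*760 = 1114 - 760 = 354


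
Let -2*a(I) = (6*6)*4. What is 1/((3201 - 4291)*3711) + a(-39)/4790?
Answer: -29124407/1937550210 ≈ -0.015032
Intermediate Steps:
a(I) = -72 (a(I) = -6*6*4/2 = -18*4 = -½*144 = -72)
1/((3201 - 4291)*3711) + a(-39)/4790 = 1/((3201 - 4291)*3711) - 72/4790 = (1/3711)/(-1090) - 72*1/4790 = -1/1090*1/3711 - 36/2395 = -1/4044990 - 36/2395 = -29124407/1937550210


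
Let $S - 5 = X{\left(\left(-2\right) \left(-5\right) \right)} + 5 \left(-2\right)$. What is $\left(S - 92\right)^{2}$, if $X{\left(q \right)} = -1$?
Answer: $9604$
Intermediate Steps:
$S = -6$ ($S = 5 + \left(-1 + 5 \left(-2\right)\right) = 5 - 11 = -6$)
$\left(S - 92\right)^{2} = \left(-6 - 92\right)^{2} = \left(-98\right)^{2} = 9604$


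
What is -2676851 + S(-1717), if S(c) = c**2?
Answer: 271238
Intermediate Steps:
-2676851 + S(-1717) = -2676851 + (-1717)**2 = -2676851 + 2948089 = 271238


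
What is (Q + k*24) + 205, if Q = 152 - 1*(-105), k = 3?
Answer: 534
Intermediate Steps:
Q = 257 (Q = 152 + 105 = 257)
(Q + k*24) + 205 = (257 + 3*24) + 205 = (257 + 72) + 205 = 329 + 205 = 534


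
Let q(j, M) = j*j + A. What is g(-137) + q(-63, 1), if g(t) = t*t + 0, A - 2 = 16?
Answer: 22756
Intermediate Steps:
A = 18 (A = 2 + 16 = 18)
q(j, M) = 18 + j² (q(j, M) = j*j + 18 = j² + 18 = 18 + j²)
g(t) = t² (g(t) = t² + 0 = t²)
g(-137) + q(-63, 1) = (-137)² + (18 + (-63)²) = 18769 + (18 + 3969) = 18769 + 3987 = 22756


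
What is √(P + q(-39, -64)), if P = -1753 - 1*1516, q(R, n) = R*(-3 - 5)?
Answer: I*√2957 ≈ 54.378*I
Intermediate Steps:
q(R, n) = -8*R (q(R, n) = R*(-8) = -8*R)
P = -3269 (P = -1753 - 1516 = -3269)
√(P + q(-39, -64)) = √(-3269 - 8*(-39)) = √(-3269 + 312) = √(-2957) = I*√2957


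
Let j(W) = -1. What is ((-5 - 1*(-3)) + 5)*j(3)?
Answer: -3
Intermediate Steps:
((-5 - 1*(-3)) + 5)*j(3) = ((-5 - 1*(-3)) + 5)*(-1) = ((-5 + 3) + 5)*(-1) = (-2 + 5)*(-1) = 3*(-1) = -3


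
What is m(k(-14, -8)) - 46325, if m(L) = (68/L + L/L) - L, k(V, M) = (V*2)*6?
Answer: -1938569/42 ≈ -46156.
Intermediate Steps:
k(V, M) = 12*V (k(V, M) = (2*V)*6 = 12*V)
m(L) = 1 - L + 68/L (m(L) = (68/L + 1) - L = (1 + 68/L) - L = 1 - L + 68/L)
m(k(-14, -8)) - 46325 = (1 - 12*(-14) + 68/((12*(-14)))) - 46325 = (1 - 1*(-168) + 68/(-168)) - 46325 = (1 + 168 + 68*(-1/168)) - 46325 = (1 + 168 - 17/42) - 46325 = 7081/42 - 46325 = -1938569/42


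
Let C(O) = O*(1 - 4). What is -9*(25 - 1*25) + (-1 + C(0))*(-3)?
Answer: 3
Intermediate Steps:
C(O) = -3*O (C(O) = O*(-3) = -3*O)
-9*(25 - 1*25) + (-1 + C(0))*(-3) = -9*(25 - 1*25) + (-1 - 3*0)*(-3) = -9*(25 - 25) + (-1 + 0)*(-3) = -9*0 - 1*(-3) = 0 + 3 = 3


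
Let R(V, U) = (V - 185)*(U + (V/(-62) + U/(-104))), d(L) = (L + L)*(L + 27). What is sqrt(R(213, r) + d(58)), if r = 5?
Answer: sqrt(6432994698)/806 ≈ 99.511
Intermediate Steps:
d(L) = 2*L*(27 + L) (d(L) = (2*L)*(27 + L) = 2*L*(27 + L))
R(V, U) = (-185 + V)*(-V/62 + 103*U/104) (R(V, U) = (-185 + V)*(U + (V*(-1/62) + U*(-1/104))) = (-185 + V)*(U + (-V/62 - U/104)) = (-185 + V)*(-V/62 + 103*U/104))
sqrt(R(213, r) + d(58)) = sqrt((-19055/104*5 - 1/62*213**2 + (185/62)*213 + (103/104)*5*213) + 2*58*(27 + 58)) = sqrt((-95275/104 - 1/62*45369 + 39405/62 + 109695/104) + 2*58*85) = sqrt((-95275/104 - 45369/62 + 39405/62 + 109695/104) + 9860) = sqrt(34223/806 + 9860) = sqrt(7981383/806) = sqrt(6432994698)/806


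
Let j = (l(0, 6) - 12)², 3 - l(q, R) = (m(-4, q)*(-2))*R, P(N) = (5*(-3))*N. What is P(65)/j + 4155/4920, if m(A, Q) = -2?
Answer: -6049/119064 ≈ -0.050805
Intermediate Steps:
P(N) = -15*N
l(q, R) = 3 - 4*R (l(q, R) = 3 - (-2*(-2))*R = 3 - 4*R)
j = 1089 (j = ((3 - 4*6) - 12)² = ((3 - 24) - 12)² = (-21 - 12)² = (-33)² = 1089)
P(65)/j + 4155/4920 = -15*65/1089 + 4155/4920 = -975*1/1089 + 4155*(1/4920) = -325/363 + 277/328 = -6049/119064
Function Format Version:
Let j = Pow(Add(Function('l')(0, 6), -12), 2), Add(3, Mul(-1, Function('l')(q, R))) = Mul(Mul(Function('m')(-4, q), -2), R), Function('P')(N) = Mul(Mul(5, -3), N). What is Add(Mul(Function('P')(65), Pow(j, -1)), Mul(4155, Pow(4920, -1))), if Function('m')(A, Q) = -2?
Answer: Rational(-6049, 119064) ≈ -0.050805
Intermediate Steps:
Function('P')(N) = Mul(-15, N)
Function('l')(q, R) = Add(3, Mul(-4, R)) (Function('l')(q, R) = Add(3, Mul(-1, Mul(Mul(-2, -2), R))) = Add(3, Mul(-1, Mul(4, R))) = Add(3, Mul(-4, R)))
j = 1089 (j = Pow(Add(Add(3, Mul(-4, 6)), -12), 2) = Pow(Add(Add(3, -24), -12), 2) = Pow(Add(-21, -12), 2) = Pow(-33, 2) = 1089)
Add(Mul(Function('P')(65), Pow(j, -1)), Mul(4155, Pow(4920, -1))) = Add(Mul(Mul(-15, 65), Pow(1089, -1)), Mul(4155, Pow(4920, -1))) = Add(Mul(-975, Rational(1, 1089)), Mul(4155, Rational(1, 4920))) = Add(Rational(-325, 363), Rational(277, 328)) = Rational(-6049, 119064)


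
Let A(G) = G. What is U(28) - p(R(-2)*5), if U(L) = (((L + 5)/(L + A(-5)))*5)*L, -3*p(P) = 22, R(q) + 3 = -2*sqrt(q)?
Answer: 14366/69 ≈ 208.20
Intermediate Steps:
R(q) = -3 - 2*sqrt(q)
p(P) = -22/3 (p(P) = -1/3*22 = -22/3)
U(L) = 5*L*(5 + L)/(-5 + L) (U(L) = (((L + 5)/(L - 5))*5)*L = (((5 + L)/(-5 + L))*5)*L = (5*(5 + L)/(-5 + L))*L = 5*L*(5 + L)/(-5 + L))
U(28) - p(R(-2)*5) = 5*28*(5 + 28)/(-5 + 28) - 1*(-22/3) = 5*28*33/23 + 22/3 = 5*28*(1/23)*33 + 22/3 = 4620/23 + 22/3 = 14366/69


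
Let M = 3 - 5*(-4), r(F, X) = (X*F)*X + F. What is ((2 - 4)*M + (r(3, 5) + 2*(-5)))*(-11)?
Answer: -242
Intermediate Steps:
r(F, X) = F + F*X² (r(F, X) = (F*X)*X + F = F*X² + F = F + F*X²)
M = 23 (M = 3 + 20 = 23)
((2 - 4)*M + (r(3, 5) + 2*(-5)))*(-11) = ((2 - 4)*23 + (3*(1 + 5²) + 2*(-5)))*(-11) = (-2*23 + (3*(1 + 25) - 10))*(-11) = (-46 + (3*26 - 10))*(-11) = (-46 + (78 - 10))*(-11) = (-46 + 68)*(-11) = 22*(-11) = -242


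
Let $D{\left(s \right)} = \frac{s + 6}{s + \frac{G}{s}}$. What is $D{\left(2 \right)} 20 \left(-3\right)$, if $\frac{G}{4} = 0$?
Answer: $-240$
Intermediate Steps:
$G = 0$ ($G = 4 \cdot 0 = 0$)
$D{\left(s \right)} = \frac{6 + s}{s}$ ($D{\left(s \right)} = \frac{s + 6}{s + \frac{0}{s}} = \frac{6 + s}{s + 0} = \frac{6 + s}{s}$)
$D{\left(2 \right)} 20 \left(-3\right) = \frac{6 + 2}{2} \cdot 20 \left(-3\right) = \frac{1}{2} \cdot 8 \cdot 20 \left(-3\right) = 4 \cdot 20 \left(-3\right) = 80 \left(-3\right) = -240$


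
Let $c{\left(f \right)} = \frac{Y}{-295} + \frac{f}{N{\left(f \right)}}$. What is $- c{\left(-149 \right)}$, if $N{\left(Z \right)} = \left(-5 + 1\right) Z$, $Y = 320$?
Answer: $\frac{315}{236} \approx 1.3347$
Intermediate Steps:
$N{\left(Z \right)} = - 4 Z$
$c{\left(f \right)} = - \frac{315}{236}$ ($c{\left(f \right)} = \frac{320}{-295} + \frac{f}{\left(-4\right) f} = 320 \left(- \frac{1}{295}\right) + f \left(- \frac{1}{4 f}\right) = - \frac{64}{59} - \frac{1}{4} = - \frac{315}{236}$)
$- c{\left(-149 \right)} = \left(-1\right) \left(- \frac{315}{236}\right) = \frac{315}{236}$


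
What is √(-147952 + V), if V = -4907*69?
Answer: I*√486535 ≈ 697.52*I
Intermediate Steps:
V = -338583
√(-147952 + V) = √(-147952 - 338583) = √(-486535) = I*√486535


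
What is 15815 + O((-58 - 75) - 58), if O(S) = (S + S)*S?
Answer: 88777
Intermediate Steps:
O(S) = 2*S² (O(S) = (2*S)*S = 2*S²)
15815 + O((-58 - 75) - 58) = 15815 + 2*((-58 - 75) - 58)² = 15815 + 2*(-133 - 58)² = 15815 + 2*(-191)² = 15815 + 2*36481 = 15815 + 72962 = 88777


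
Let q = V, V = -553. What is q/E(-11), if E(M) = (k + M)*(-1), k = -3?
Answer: -79/2 ≈ -39.500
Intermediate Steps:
q = -553
E(M) = 3 - M (E(M) = (-3 + M)*(-1) = 3 - M)
q/E(-11) = -553/(3 - 1*(-11)) = -553/(3 + 11) = -553/14 = -553*1/14 = -79/2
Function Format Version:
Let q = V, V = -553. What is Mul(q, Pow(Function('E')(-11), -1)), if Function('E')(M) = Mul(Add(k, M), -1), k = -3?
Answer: Rational(-79, 2) ≈ -39.500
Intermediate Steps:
q = -553
Function('E')(M) = Add(3, Mul(-1, M)) (Function('E')(M) = Mul(Add(-3, M), -1) = Add(3, Mul(-1, M)))
Mul(q, Pow(Function('E')(-11), -1)) = Mul(-553, Pow(Add(3, Mul(-1, -11)), -1)) = Mul(-553, Pow(Add(3, 11), -1)) = Mul(-553, Pow(14, -1)) = Mul(-553, Rational(1, 14)) = Rational(-79, 2)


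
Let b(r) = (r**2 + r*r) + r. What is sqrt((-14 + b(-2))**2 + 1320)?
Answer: 2*sqrt(346) ≈ 37.202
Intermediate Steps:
b(r) = r + 2*r**2 (b(r) = (r**2 + r**2) + r = 2*r**2 + r = r + 2*r**2)
sqrt((-14 + b(-2))**2 + 1320) = sqrt((-14 - 2*(1 + 2*(-2)))**2 + 1320) = sqrt((-14 - 2*(1 - 4))**2 + 1320) = sqrt((-14 - 2*(-3))**2 + 1320) = sqrt((-14 + 6)**2 + 1320) = sqrt((-8)**2 + 1320) = sqrt(64 + 1320) = sqrt(1384) = 2*sqrt(346)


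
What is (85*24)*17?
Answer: 34680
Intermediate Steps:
(85*24)*17 = 2040*17 = 34680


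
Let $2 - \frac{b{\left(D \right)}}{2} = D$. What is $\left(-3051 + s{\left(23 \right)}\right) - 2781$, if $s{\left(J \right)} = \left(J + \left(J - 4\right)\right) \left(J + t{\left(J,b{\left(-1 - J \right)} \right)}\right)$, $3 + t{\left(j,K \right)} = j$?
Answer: $-4026$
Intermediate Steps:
$b{\left(D \right)} = 4 - 2 D$
$t{\left(j,K \right)} = -3 + j$
$s{\left(J \right)} = \left(-4 + 2 J\right) \left(-3 + 2 J\right)$ ($s{\left(J \right)} = \left(J + \left(J - 4\right)\right) \left(J + \left(-3 + J\right)\right) = \left(J + \left(-4 + J\right)\right) \left(-3 + 2 J\right) = \left(-4 + 2 J\right) \left(-3 + 2 J\right)$)
$\left(-3051 + s{\left(23 \right)}\right) - 2781 = \left(-3051 + \left(12 - 322 + 4 \cdot 23^{2}\right)\right) - 2781 = \left(-3051 + \left(12 - 322 + 4 \cdot 529\right)\right) - 2781 = \left(-3051 + \left(12 - 322 + 2116\right)\right) - 2781 = \left(-3051 + 1806\right) - 2781 = -1245 - 2781 = -4026$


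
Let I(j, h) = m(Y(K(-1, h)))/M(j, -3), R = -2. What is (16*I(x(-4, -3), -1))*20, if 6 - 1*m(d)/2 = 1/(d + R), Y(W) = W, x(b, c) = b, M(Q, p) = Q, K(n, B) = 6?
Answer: -920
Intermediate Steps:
m(d) = 12 - 2/(-2 + d) (m(d) = 12 - 2/(d - 2) = 12 - 2/(-2 + d))
I(j, h) = 23/(2*j) (I(j, h) = (2*(-13 + 6*6)/(-2 + 6))/j = (2*(-13 + 36)/4)/j = (2*(¼)*23)/j = 23/(2*j))
(16*I(x(-4, -3), -1))*20 = (16*((23/2)/(-4)))*20 = (16*((23/2)*(-¼)))*20 = (16*(-23/8))*20 = -46*20 = -920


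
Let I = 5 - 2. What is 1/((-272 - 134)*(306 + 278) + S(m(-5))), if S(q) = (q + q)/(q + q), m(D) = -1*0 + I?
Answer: -1/237103 ≈ -4.2176e-6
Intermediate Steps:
I = 3
m(D) = 3 (m(D) = -1*0 + 3 = 0 + 3 = 3)
S(q) = 1 (S(q) = (2*q)/((2*q)) = (2*q)*(1/(2*q)) = 1)
1/((-272 - 134)*(306 + 278) + S(m(-5))) = 1/((-272 - 134)*(306 + 278) + 1) = 1/(-406*584 + 1) = 1/(-237104 + 1) = 1/(-237103) = -1/237103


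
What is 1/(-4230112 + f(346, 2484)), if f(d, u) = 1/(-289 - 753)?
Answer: -1042/4407776705 ≈ -2.3640e-7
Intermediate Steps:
f(d, u) = -1/1042 (f(d, u) = 1/(-1042) = -1/1042)
1/(-4230112 + f(346, 2484)) = 1/(-4230112 - 1/1042) = 1/(-4407776705/1042) = -1042/4407776705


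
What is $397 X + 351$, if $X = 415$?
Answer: $165106$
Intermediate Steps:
$397 X + 351 = 397 \cdot 415 + 351 = 164755 + 351 = 165106$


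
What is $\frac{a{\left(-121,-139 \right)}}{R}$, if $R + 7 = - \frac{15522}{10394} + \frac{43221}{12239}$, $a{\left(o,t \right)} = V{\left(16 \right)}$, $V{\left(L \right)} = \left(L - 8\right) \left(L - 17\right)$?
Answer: $\frac{508848664}{315609923} \approx 1.6123$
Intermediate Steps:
$V{\left(L \right)} = \left(-17 + L\right) \left(-8 + L\right)$ ($V{\left(L \right)} = \left(-8 + L\right) \left(-17 + L\right) = \left(-17 + L\right) \left(-8 + L\right)$)
$a{\left(o,t \right)} = -8$ ($a{\left(o,t \right)} = 136 + 16^{2} - 400 = 136 + 256 - 400 = -8$)
$R = - \frac{315609923}{63606083}$ ($R = -7 + \left(- \frac{15522}{10394} + \frac{43221}{12239}\right) = -7 + \left(\left(-15522\right) \frac{1}{10394} + 43221 \cdot \frac{1}{12239}\right) = -7 + \left(- \frac{7761}{5197} + \frac{43221}{12239}\right) = -7 + \frac{129632658}{63606083} = - \frac{315609923}{63606083} \approx -4.9619$)
$\frac{a{\left(-121,-139 \right)}}{R} = - \frac{8}{- \frac{315609923}{63606083}} = \left(-8\right) \left(- \frac{63606083}{315609923}\right) = \frac{508848664}{315609923}$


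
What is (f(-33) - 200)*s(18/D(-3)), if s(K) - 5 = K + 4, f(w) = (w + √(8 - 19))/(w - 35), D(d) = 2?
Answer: -122103/34 - 9*I*√11/34 ≈ -3591.3 - 0.87793*I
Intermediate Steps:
f(w) = (w + I*√11)/(-35 + w) (f(w) = (w + √(-11))/(-35 + w) = (w + I*√11)/(-35 + w))
s(K) = 9 + K (s(K) = 5 + (K + 4) = 5 + (4 + K) = 9 + K)
(f(-33) - 200)*s(18/D(-3)) = ((-33 + I*√11)/(-35 - 33) - 200)*(9 + 18/2) = ((-33 + I*√11)/(-68) - 200)*(9 + 18*(½)) = (-(-33 + I*√11)/68 - 200)*(9 + 9) = ((33/68 - I*√11/68) - 200)*18 = (-13567/68 - I*√11/68)*18 = -122103/34 - 9*I*√11/34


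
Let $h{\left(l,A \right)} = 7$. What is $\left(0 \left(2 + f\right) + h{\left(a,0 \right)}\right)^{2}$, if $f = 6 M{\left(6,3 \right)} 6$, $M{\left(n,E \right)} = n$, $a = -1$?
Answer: $49$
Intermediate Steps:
$f = 216$ ($f = 6 \cdot 6 \cdot 6 = 36 \cdot 6 = 216$)
$\left(0 \left(2 + f\right) + h{\left(a,0 \right)}\right)^{2} = \left(0 \left(2 + 216\right) + 7\right)^{2} = \left(0 \cdot 218 + 7\right)^{2} = \left(0 + 7\right)^{2} = 7^{2} = 49$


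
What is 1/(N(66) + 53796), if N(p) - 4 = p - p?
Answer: 1/53800 ≈ 1.8587e-5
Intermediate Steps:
N(p) = 4 (N(p) = 4 + (p - p) = 4 + 0 = 4)
1/(N(66) + 53796) = 1/(4 + 53796) = 1/53800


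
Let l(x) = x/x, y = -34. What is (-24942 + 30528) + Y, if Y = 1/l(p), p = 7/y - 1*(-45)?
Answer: 5587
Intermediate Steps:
p = 1523/34 (p = 7/(-34) - 1*(-45) = 7*(-1/34) + 45 = -7/34 + 45 = 1523/34 ≈ 44.794)
l(x) = 1
Y = 1 (Y = 1/1 = 1)
(-24942 + 30528) + Y = (-24942 + 30528) + 1 = 5586 + 1 = 5587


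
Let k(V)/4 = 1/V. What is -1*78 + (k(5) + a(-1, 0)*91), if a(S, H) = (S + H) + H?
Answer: -841/5 ≈ -168.20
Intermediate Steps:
a(S, H) = S + 2*H (a(S, H) = (H + S) + H = S + 2*H)
k(V) = 4/V
-1*78 + (k(5) + a(-1, 0)*91) = -1*78 + (4/5 + (-1 + 2*0)*91) = -78 + (4*(⅕) + (-1 + 0)*91) = -78 + (⅘ - 1*91) = -78 + (⅘ - 91) = -78 - 451/5 = -841/5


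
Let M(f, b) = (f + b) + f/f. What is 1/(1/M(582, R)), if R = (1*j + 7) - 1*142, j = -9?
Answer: 439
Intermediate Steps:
R = -144 (R = (1*(-9) + 7) - 1*142 = (-9 + 7) - 142 = -2 - 142 = -144)
M(f, b) = 1 + b + f (M(f, b) = (b + f) + 1 = 1 + b + f)
1/(1/M(582, R)) = 1/(1/(1 - 144 + 582)) = 1/(1/439) = 439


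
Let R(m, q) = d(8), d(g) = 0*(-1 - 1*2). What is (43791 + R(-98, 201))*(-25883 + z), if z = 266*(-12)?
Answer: -1273223325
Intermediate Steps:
d(g) = 0 (d(g) = 0*(-1 - 2) = 0*(-3) = 0)
R(m, q) = 0
z = -3192
(43791 + R(-98, 201))*(-25883 + z) = (43791 + 0)*(-25883 - 3192) = 43791*(-29075) = -1273223325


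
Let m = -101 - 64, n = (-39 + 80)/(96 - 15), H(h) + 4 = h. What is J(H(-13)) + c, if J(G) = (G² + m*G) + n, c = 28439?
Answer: 2554214/81 ≈ 31534.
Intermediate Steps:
H(h) = -4 + h
n = 41/81 ≈ 0.50617
m = -165
J(G) = 41/81 + G² - 165*G (J(G) = (G² - 165*G) + 41/81 = 41/81 + G² - 165*G)
J(H(-13)) + c = (41/81 + (-4 - 13)² - 165*(-4 - 13)) + 28439 = (41/81 + (-17)² - 165*(-17)) + 28439 = (41/81 + 289 + 2805) + 28439 = 250655/81 + 28439 = 2554214/81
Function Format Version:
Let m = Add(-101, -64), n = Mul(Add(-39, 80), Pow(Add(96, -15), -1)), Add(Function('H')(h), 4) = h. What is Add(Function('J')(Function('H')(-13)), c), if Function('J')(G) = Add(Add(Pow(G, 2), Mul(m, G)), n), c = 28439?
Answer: Rational(2554214, 81) ≈ 31534.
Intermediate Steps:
Function('H')(h) = Add(-4, h)
n = Rational(41, 81) (n = Mul(41, Pow(81, -1)) = Mul(41, Rational(1, 81)) = Rational(41, 81) ≈ 0.50617)
m = -165
Function('J')(G) = Add(Rational(41, 81), Pow(G, 2), Mul(-165, G)) (Function('J')(G) = Add(Add(Pow(G, 2), Mul(-165, G)), Rational(41, 81)) = Add(Rational(41, 81), Pow(G, 2), Mul(-165, G)))
Add(Function('J')(Function('H')(-13)), c) = Add(Add(Rational(41, 81), Pow(Add(-4, -13), 2), Mul(-165, Add(-4, -13))), 28439) = Add(Add(Rational(41, 81), Pow(-17, 2), Mul(-165, -17)), 28439) = Add(Add(Rational(41, 81), 289, 2805), 28439) = Add(Rational(250655, 81), 28439) = Rational(2554214, 81)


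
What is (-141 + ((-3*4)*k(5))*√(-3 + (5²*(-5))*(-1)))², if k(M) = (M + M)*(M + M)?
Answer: 175699881 + 338400*√122 ≈ 1.7944e+8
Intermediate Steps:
k(M) = 4*M² (k(M) = (2*M)*(2*M) = 4*M²)
(-141 + ((-3*4)*k(5))*√(-3 + (5²*(-5))*(-1)))² = (-141 + ((-3*4)*(4*5²))*√(-3 + (5²*(-5))*(-1)))² = (-141 + (-48*25)*√(-3 + (25*(-5))*(-1)))² = (-141 + (-12*100)*√(-3 - 125*(-1)))² = (-141 - 1200*√(-3 + 125))² = (-141 - 1200*√122)²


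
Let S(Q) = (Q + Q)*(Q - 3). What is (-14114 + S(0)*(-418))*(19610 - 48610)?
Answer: 409306000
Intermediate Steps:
S(Q) = 2*Q*(-3 + Q) (S(Q) = (2*Q)*(-3 + Q) = 2*Q*(-3 + Q))
(-14114 + S(0)*(-418))*(19610 - 48610) = (-14114 + (2*0*(-3 + 0))*(-418))*(19610 - 48610) = (-14114 + (2*0*(-3))*(-418))*(-29000) = (-14114 + 0*(-418))*(-29000) = (-14114 + 0)*(-29000) = -14114*(-29000) = 409306000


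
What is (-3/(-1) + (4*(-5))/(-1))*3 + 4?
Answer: 73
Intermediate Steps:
(-3/(-1) + (4*(-5))/(-1))*3 + 4 = (-3*(-1) - 20*(-1))*3 + 4 = (3 + 20)*3 + 4 = 23*3 + 4 = 69 + 4 = 73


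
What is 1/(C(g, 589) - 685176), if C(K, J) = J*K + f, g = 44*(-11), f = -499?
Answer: -1/970751 ≈ -1.0301e-6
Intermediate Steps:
g = -484
C(K, J) = -499 + J*K (C(K, J) = J*K - 499 = -499 + J*K)
1/(C(g, 589) - 685176) = 1/((-499 + 589*(-484)) - 685176) = 1/((-499 - 285076) - 685176) = 1/(-285575 - 685176) = 1/(-970751) = -1/970751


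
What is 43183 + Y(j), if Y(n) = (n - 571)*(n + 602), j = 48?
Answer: -296767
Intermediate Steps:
Y(n) = (-571 + n)*(602 + n)
43183 + Y(j) = 43183 + (-343742 + 48² + 31*48) = 43183 + (-343742 + 2304 + 1488) = 43183 - 339950 = -296767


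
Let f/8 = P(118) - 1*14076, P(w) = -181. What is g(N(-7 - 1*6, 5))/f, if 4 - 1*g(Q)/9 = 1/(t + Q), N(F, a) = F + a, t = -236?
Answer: -8793/27829664 ≈ -0.00031596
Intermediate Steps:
f = -114056 (f = 8*(-181 - 1*14076) = 8*(-181 - 14076) = 8*(-14257) = -114056)
g(Q) = 36 - 9/(-236 + Q)
g(N(-7 - 1*6, 5))/f = (9*(-945 + 4*((-7 - 1*6) + 5))/(-236 + ((-7 - 1*6) + 5)))/(-114056) = (9*(-945 + 4*((-7 - 6) + 5))/(-236 + ((-7 - 6) + 5)))*(-1/114056) = (9*(-945 + 4*(-13 + 5))/(-236 + (-13 + 5)))*(-1/114056) = (9*(-945 + 4*(-8))/(-236 - 8))*(-1/114056) = (9*(-945 - 32)/(-244))*(-1/114056) = (9*(-1/244)*(-977))*(-1/114056) = (8793/244)*(-1/114056) = -8793/27829664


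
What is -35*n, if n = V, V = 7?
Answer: -245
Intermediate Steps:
n = 7
-35*n = -35*7 = -245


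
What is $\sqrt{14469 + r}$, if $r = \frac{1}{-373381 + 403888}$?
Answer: $\frac{2 \sqrt{3366491563122}}{30507} \approx 120.29$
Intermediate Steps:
$r = \frac{1}{30507} \approx 3.2779 \cdot 10^{-5}$
$\sqrt{14469 + r} = \sqrt{14469 + \frac{1}{30507}} = \sqrt{\frac{441405784}{30507}} = \frac{2 \sqrt{3366491563122}}{30507}$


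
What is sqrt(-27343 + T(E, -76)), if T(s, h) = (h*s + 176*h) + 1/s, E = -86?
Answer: I*sqrt(252817554)/86 ≈ 184.89*I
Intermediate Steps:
T(s, h) = 1/s + 176*h + h*s (T(s, h) = (176*h + h*s) + 1/s = 1/s + 176*h + h*s)
sqrt(-27343 + T(E, -76)) = sqrt(-27343 + (1 - 76*(-86)*(176 - 86))/(-86)) = sqrt(-27343 - (1 - 76*(-86)*90)/86) = sqrt(-27343 - (1 + 588240)/86) = sqrt(-27343 - 1/86*588241) = sqrt(-27343 - 588241/86) = sqrt(-2939739/86) = I*sqrt(252817554)/86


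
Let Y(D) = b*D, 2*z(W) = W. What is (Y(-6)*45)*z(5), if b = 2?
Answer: -1350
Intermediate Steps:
z(W) = W/2
Y(D) = 2*D
(Y(-6)*45)*z(5) = ((2*(-6))*45)*((½)*5) = -12*45*(5/2) = -540*5/2 = -1350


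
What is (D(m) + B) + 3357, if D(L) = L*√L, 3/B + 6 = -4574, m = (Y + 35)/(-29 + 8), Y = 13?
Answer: 15375057/4580 - 64*I*√7/49 ≈ 3357.0 - 3.4557*I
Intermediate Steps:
m = -16/7 (m = (13 + 35)/(-29 + 8) = 48/(-21) = 48*(-1/21) = -16/7 ≈ -2.2857)
B = -3/4580 (B = 3/(-6 - 4574) = 3/(-4580) = 3*(-1/4580) = -3/4580 ≈ -0.00065502)
D(L) = L^(3/2)
(D(m) + B) + 3357 = ((-16/7)^(3/2) - 3/4580) + 3357 = (-64*I*√7/49 - 3/4580) + 3357 = (-3/4580 - 64*I*√7/49) + 3357 = 15375057/4580 - 64*I*√7/49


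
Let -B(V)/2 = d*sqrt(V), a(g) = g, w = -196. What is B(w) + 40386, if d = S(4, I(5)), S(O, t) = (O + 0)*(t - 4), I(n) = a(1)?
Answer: 40386 + 336*I ≈ 40386.0 + 336.0*I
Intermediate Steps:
I(n) = 1
S(O, t) = O*(-4 + t)
d = -12 (d = 4*(-4 + 1) = 4*(-3) = -12)
B(V) = 24*sqrt(V) (B(V) = -(-24)*sqrt(V) = 24*sqrt(V))
B(w) + 40386 = 24*sqrt(-196) + 40386 = 24*(14*I) + 40386 = 336*I + 40386 = 40386 + 336*I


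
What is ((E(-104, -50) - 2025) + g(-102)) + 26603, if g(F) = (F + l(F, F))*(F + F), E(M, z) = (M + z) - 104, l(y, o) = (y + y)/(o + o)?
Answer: 44924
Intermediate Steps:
l(y, o) = y/o (l(y, o) = (2*y)/((2*o)) = (2*y)*(1/(2*o)) = y/o)
E(M, z) = -104 + M + z
g(F) = 2*F*(1 + F) (g(F) = (F + F/F)*(F + F) = (F + 1)*(2*F) = (1 + F)*(2*F) = 2*F*(1 + F))
((E(-104, -50) - 2025) + g(-102)) + 26603 = (((-104 - 104 - 50) - 2025) + 2*(-102)*(1 - 102)) + 26603 = ((-258 - 2025) + 2*(-102)*(-101)) + 26603 = (-2283 + 20604) + 26603 = 18321 + 26603 = 44924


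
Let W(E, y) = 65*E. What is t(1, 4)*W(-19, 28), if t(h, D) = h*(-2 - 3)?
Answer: 6175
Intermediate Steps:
t(h, D) = -5*h (t(h, D) = h*(-5) = -5*h)
t(1, 4)*W(-19, 28) = (-5*1)*(65*(-19)) = -5*(-1235) = 6175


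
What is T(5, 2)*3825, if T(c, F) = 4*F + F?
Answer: 38250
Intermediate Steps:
T(c, F) = 5*F
T(5, 2)*3825 = (5*2)*3825 = 10*3825 = 38250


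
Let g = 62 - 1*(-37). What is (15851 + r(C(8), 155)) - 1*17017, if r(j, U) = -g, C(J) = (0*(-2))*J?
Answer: -1265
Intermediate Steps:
g = 99 (g = 62 + 37 = 99)
C(J) = 0 (C(J) = 0*J = 0)
r(j, U) = -99 (r(j, U) = -1*99 = -99)
(15851 + r(C(8), 155)) - 1*17017 = (15851 - 99) - 1*17017 = 15752 - 17017 = -1265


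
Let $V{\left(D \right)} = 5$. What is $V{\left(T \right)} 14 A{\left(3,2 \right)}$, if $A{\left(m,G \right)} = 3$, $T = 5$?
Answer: $210$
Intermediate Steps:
$V{\left(T \right)} 14 A{\left(3,2 \right)} = 5 \cdot 14 \cdot 3 = 70 \cdot 3 = 210$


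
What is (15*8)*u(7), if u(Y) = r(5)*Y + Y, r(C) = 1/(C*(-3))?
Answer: 784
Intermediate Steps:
r(C) = -1/(3*C) (r(C) = 1/(-3*C) = -1/(3*C))
u(Y) = 14*Y/15 (u(Y) = (-⅓/5)*Y + Y = (-⅓*⅕)*Y + Y = -Y/15 + Y = 14*Y/15)
(15*8)*u(7) = (15*8)*((14/15)*7) = 120*(98/15) = 784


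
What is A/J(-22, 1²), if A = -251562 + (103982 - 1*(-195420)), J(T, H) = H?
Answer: 47840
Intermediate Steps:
A = 47840 (A = -251562 + (103982 + 195420) = -251562 + 299402 = 47840)
A/J(-22, 1²) = 47840/(1²) = 47840/1 = 47840*1 = 47840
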